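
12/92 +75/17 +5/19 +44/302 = 5553987/1121779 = 4.95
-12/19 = -0.63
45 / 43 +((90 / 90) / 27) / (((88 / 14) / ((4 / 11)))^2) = 17790922 / 16998201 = 1.05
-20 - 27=-47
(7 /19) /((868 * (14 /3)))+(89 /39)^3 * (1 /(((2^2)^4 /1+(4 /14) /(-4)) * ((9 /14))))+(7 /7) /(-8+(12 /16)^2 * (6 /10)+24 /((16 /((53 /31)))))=-98779154852827175 /797694501393860616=-0.12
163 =163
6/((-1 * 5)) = -6/5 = -1.20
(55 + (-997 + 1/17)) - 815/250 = -803421/850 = -945.20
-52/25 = -2.08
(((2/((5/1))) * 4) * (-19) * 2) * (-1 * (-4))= -1216/5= -243.20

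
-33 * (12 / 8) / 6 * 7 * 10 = -1155 / 2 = -577.50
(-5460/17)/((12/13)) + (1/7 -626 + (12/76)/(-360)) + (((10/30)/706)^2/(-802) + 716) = -5242611447031799/20336061698820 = -257.80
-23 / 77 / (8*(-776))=23 / 478016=0.00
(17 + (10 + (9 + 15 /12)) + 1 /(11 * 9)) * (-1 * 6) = -14755 /66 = -223.56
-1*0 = 0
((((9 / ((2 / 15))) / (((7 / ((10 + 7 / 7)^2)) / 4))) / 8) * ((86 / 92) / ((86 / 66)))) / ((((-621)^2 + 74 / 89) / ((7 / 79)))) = 4361445 / 45355125448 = 0.00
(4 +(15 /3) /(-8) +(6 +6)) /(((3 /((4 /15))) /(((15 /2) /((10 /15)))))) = 123 /8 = 15.38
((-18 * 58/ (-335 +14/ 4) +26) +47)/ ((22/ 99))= 151461/ 442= 342.67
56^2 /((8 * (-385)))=-1.02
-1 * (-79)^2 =-6241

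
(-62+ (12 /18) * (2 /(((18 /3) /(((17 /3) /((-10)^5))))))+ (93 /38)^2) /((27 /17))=-464043366829 /13158450000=-35.27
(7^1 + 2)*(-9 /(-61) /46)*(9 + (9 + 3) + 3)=972 /1403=0.69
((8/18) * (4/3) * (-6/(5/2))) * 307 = -19648/45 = -436.62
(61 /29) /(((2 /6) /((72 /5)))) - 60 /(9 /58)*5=-801472 /435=-1842.46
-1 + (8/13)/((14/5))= -71/91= -0.78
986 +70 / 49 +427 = 9901 / 7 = 1414.43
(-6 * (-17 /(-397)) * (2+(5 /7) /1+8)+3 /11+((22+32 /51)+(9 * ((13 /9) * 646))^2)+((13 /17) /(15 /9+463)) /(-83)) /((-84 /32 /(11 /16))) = -12721670382241891405 /688729807836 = -18471206.32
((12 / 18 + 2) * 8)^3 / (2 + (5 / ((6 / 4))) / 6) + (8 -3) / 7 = 1835353 / 483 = 3799.90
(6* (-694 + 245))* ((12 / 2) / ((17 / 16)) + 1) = -304422 / 17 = -17907.18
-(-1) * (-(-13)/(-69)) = -13/69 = -0.19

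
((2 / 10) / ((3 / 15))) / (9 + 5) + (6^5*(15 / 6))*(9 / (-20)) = -122471 / 14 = -8747.93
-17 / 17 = -1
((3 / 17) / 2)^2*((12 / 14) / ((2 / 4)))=27 / 2023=0.01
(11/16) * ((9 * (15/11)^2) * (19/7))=38475/1232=31.23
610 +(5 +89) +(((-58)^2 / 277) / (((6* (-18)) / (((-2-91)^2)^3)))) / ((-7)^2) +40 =-20152535986155 / 13573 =-1484751785.62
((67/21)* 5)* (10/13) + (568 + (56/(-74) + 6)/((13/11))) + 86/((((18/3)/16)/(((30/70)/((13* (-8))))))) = 5896586/10101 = 583.76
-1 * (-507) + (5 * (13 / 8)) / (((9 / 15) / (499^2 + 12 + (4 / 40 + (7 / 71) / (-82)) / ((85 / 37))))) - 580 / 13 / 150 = 260360558497517 / 77199720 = 3372558.33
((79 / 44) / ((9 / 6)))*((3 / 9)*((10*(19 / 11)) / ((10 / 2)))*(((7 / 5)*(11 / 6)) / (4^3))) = 10507 / 190080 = 0.06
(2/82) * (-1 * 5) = -5/41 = -0.12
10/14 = 5/7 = 0.71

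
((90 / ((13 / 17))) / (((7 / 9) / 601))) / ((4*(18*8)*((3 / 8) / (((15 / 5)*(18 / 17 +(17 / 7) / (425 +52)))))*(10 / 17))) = 617014847 / 270088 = 2284.50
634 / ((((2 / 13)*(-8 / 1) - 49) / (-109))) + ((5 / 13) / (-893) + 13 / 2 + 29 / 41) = 859680068941 / 621615514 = 1382.98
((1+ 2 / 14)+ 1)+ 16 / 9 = 3.92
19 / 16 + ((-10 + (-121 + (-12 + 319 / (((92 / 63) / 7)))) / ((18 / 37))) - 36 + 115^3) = 5046494363 / 3312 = 1523699.99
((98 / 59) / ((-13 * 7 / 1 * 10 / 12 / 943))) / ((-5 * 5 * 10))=39606 / 479375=0.08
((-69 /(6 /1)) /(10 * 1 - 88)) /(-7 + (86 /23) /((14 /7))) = -529 /18408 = -0.03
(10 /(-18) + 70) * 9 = 625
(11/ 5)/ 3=11/ 15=0.73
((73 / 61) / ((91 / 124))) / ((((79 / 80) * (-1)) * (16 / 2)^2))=-11315 / 438529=-0.03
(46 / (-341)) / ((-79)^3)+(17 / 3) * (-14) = -40014059024 / 504378897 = -79.33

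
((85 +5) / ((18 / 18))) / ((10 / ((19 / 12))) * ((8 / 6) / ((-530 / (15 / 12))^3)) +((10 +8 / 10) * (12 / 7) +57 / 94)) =6700536914400 / 1423541618503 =4.71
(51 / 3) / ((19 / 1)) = 17 / 19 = 0.89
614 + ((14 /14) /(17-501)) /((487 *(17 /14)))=614.00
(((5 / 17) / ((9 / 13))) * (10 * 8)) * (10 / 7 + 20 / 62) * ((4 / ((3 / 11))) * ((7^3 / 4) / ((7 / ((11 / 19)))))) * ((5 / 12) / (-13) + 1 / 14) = 10406000 / 42687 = 243.77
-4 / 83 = -0.05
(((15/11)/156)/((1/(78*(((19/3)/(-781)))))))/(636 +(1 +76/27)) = -513/59363810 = -0.00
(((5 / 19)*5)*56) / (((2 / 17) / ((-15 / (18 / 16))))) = -476000 / 57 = -8350.88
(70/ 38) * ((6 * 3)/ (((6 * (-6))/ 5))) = -175/ 38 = -4.61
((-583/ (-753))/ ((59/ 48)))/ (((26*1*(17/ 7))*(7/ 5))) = 23320/ 3272789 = 0.01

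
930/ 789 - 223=-58339/ 263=-221.82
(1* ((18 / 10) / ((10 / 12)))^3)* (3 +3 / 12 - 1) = 354294 / 15625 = 22.67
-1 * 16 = -16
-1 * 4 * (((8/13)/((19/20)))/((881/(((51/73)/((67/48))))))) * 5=-7833600/1064315837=-0.01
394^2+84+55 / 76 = 155320.72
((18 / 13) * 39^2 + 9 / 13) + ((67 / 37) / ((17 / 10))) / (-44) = 378976951 / 179894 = 2106.67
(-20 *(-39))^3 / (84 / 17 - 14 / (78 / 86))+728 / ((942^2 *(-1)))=-34898692412541178 / 771784839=-45218162.69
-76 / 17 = -4.47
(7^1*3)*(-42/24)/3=-49/4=-12.25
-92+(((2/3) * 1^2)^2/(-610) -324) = -416.00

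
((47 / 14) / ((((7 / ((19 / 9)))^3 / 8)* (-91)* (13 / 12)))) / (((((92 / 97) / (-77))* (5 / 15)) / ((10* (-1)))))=-13758879640 / 755947647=-18.20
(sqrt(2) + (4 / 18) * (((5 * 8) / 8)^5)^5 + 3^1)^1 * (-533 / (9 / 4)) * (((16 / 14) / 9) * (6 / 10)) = -10166168212890625460512 / 8505 - 17056 * sqrt(2) / 945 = -1195316662303424535.87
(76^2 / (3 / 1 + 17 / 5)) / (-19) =-47.50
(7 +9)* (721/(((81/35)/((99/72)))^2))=106870225/26244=4072.18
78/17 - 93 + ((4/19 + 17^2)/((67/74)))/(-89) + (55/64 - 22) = -13946622761/123267136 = -113.14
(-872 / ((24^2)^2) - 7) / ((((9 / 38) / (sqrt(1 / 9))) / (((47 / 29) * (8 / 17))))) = -259338809 / 34502112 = -7.52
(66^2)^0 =1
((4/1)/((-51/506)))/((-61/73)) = 147752/3111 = 47.49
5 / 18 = 0.28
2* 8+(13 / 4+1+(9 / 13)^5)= 30310929 / 1485172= 20.41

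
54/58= 0.93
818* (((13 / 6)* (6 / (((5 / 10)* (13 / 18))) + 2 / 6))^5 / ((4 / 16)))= 51609613351194109 / 236196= 218503333465.40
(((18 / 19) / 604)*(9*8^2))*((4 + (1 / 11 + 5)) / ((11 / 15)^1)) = 3888000 / 347149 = 11.20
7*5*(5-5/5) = 140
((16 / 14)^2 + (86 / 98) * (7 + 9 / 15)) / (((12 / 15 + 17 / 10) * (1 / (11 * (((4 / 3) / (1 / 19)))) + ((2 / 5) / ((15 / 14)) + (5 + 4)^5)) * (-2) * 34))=-2450316 / 3084095812189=-0.00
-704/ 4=-176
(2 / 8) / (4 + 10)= 0.02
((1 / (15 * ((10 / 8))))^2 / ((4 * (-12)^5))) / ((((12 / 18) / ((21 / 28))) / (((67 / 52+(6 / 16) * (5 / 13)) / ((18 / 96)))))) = -0.00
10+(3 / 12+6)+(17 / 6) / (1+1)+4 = 65 / 3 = 21.67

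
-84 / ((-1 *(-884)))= -21 / 221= -0.10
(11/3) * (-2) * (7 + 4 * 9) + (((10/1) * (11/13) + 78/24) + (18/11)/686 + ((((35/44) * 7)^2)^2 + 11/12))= 33020344425457/50138280192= 658.59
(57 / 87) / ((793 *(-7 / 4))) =-0.00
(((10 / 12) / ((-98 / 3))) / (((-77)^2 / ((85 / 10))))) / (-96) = 85 / 223120128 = 0.00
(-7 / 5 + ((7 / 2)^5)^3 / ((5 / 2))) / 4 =949512279051 / 65536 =14488407.58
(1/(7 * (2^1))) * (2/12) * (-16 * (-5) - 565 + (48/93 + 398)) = -383/372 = -1.03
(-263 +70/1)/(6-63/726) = -46706/1431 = -32.64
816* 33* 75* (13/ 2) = 13127400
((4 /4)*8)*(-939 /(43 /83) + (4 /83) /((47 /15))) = -2432237256 /167743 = -14499.78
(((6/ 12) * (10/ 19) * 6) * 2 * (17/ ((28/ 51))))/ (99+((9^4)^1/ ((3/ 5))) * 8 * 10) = 1445/ 12929063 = 0.00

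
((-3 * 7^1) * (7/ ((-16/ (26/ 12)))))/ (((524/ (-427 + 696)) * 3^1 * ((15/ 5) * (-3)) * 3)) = -171353/ 1358208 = -0.13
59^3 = 205379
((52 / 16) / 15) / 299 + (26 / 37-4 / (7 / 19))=-3629141 / 357420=-10.15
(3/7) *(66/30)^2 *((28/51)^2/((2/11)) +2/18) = 556721/151725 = 3.67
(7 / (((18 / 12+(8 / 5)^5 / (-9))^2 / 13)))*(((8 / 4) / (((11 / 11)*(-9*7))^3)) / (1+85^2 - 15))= -1015625000 / 1128625289083971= -0.00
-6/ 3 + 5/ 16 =-27/ 16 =-1.69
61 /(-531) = -61 /531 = -0.11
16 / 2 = 8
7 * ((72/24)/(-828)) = -7/276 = -0.03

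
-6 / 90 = -1 / 15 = -0.07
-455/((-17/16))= 428.24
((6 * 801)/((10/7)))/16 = 16821/80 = 210.26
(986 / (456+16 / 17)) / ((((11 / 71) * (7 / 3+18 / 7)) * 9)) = 4165357 / 13201716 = 0.32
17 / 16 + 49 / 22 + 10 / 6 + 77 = 43273 / 528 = 81.96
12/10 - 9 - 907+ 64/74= -169078/185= -913.94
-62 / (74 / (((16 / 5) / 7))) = -496 / 1295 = -0.38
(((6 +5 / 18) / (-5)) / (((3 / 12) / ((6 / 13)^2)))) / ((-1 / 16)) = 14464 / 845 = 17.12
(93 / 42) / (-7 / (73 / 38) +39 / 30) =-11315 / 11977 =-0.94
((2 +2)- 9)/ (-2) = 5/ 2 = 2.50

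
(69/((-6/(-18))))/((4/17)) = 3519/4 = 879.75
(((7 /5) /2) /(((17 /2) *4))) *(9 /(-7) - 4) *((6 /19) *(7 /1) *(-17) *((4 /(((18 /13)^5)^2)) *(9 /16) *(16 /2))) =35705349388891 /12562755056640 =2.84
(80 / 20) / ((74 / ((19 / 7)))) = 0.15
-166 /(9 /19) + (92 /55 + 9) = -168187 /495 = -339.77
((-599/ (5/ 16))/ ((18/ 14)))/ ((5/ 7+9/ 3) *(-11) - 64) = 234808/ 16515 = 14.22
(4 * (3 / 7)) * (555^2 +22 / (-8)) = 528038.14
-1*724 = -724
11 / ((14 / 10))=55 / 7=7.86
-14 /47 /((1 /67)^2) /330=-31423 /7755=-4.05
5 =5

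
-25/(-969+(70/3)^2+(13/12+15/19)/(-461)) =7883100/133873837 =0.06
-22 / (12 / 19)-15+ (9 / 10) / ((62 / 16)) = -46129 / 930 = -49.60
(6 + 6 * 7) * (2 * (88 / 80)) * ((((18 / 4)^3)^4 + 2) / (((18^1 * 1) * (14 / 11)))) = 34173974905433 / 107520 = 317838308.27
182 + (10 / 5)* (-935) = -1688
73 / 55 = 1.33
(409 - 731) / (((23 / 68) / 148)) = -140896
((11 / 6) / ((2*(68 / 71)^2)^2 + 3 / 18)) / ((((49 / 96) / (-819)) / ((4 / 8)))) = -1569832005456 / 3769952935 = -416.41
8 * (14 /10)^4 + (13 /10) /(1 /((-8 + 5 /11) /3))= 1132853 /41250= 27.46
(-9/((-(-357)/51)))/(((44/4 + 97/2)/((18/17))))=-324/14161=-0.02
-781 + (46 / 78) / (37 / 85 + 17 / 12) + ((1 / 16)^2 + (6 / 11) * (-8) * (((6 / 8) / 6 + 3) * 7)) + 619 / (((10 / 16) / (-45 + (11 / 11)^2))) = -15370436245781 / 345762560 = -44453.73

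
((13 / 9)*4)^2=2704 / 81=33.38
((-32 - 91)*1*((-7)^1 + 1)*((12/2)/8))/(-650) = -1107/1300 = -0.85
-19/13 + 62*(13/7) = 10345/91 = 113.68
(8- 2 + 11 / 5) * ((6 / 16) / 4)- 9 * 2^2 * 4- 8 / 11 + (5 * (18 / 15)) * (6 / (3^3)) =-753061 / 5280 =-142.63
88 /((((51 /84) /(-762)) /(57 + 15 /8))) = -110541816 /17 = -6502459.76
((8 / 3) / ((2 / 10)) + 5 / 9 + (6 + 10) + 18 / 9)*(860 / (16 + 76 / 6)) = 2870 / 3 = 956.67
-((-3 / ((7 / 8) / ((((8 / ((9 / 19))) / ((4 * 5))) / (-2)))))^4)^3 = -152097843090208773684330496 / 1795856326022129150390625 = -84.69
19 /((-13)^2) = 19 /169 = 0.11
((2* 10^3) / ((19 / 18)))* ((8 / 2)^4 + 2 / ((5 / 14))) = 9417600 / 19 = 495663.16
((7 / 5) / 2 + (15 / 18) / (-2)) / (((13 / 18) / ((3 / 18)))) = 17 / 260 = 0.07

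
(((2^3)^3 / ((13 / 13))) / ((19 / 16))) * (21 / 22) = 86016 / 209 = 411.56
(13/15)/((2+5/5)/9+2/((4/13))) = 26/205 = 0.13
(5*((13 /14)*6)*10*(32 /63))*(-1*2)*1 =-41600 /147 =-282.99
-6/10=-3/5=-0.60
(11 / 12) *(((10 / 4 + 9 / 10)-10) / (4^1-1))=-2.02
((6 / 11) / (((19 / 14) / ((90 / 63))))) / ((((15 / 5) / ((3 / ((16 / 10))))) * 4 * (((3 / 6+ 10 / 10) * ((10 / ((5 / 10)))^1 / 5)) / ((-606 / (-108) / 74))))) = 2525 / 2227104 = 0.00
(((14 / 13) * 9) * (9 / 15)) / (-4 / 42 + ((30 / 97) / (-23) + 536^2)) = 8854839 / 437453243630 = 0.00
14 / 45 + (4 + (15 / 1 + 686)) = 31739 / 45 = 705.31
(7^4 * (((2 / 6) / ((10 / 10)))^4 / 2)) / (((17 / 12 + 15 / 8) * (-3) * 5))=-9604 / 31995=-0.30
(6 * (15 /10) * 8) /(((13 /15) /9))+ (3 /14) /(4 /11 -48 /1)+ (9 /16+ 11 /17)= 2428308703 /3242512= 748.90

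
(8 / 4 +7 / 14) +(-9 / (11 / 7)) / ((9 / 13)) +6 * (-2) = -391 / 22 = -17.77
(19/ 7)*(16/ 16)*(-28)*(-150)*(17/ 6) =32300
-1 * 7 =-7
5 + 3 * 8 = 29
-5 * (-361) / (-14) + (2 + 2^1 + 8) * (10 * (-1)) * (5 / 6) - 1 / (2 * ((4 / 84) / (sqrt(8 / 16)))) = -3205 / 14 - 21 * sqrt(2) / 4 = -236.35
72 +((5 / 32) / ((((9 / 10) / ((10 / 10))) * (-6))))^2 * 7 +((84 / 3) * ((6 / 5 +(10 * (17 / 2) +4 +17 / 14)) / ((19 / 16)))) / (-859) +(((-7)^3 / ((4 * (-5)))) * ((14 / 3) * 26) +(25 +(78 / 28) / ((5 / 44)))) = 938082000102629 / 426424642560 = 2199.88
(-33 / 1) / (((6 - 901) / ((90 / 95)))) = 594 / 17005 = 0.03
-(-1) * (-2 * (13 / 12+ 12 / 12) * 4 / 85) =-10 / 51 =-0.20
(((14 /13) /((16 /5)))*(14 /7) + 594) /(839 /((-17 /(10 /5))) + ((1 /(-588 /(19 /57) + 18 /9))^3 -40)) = -718932741666262 /167689112144333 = -4.29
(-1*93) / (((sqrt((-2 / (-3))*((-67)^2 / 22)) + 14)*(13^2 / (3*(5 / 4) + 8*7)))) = -5134437 / 668902 + 1489209*sqrt(33) / 1337804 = -1.28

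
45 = 45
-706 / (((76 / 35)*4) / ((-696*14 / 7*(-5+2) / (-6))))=1074885 / 19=56572.89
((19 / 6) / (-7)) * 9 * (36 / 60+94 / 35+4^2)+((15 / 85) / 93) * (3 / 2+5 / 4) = -8109991 / 103292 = -78.52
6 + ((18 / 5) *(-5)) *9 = -156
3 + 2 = 5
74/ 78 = 37/ 39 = 0.95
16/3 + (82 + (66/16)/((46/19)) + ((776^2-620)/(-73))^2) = 399504585558857/5883216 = 67905816.40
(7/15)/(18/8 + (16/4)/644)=4508/21795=0.21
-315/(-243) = 1.30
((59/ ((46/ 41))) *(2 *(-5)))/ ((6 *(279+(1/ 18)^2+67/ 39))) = -8490690/ 27195131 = -0.31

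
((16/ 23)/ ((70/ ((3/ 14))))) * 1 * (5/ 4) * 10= 30/ 1127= 0.03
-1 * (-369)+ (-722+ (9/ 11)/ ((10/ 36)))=-19253/ 55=-350.05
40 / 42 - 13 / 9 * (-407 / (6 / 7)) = 686.82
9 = 9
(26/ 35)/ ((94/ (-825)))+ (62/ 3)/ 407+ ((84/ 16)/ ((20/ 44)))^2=20396135149/ 160683600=126.93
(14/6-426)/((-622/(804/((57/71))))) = 12092294/17727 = 682.14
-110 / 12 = -55 / 6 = -9.17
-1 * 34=-34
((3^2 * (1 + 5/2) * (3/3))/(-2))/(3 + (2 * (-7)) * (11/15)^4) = 3189375/212396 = 15.02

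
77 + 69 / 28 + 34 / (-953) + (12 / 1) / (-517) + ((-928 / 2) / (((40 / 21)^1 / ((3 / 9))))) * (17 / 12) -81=-24134334139 / 206934420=-116.63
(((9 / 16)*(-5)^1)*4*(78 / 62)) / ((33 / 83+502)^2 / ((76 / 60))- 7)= -229713705 / 3234066664472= -0.00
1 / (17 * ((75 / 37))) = 37 / 1275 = 0.03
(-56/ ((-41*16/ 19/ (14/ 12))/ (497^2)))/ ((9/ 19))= 986752.98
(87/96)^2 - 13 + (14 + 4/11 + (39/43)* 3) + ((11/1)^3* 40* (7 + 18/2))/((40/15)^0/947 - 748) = -77807990109561/68618632192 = -1133.92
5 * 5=25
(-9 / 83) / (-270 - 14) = 9 / 23572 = 0.00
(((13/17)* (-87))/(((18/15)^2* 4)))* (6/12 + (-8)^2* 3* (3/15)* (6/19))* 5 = -22610575/31008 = -729.19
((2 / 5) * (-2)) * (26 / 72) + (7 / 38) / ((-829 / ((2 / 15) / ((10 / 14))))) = -1023962 / 3543975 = -0.29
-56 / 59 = -0.95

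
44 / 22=2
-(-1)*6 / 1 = 6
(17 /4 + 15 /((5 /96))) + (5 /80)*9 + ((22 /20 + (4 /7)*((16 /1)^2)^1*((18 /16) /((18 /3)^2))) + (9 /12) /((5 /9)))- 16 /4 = 165667 /560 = 295.83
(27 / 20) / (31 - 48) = -27 / 340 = -0.08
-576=-576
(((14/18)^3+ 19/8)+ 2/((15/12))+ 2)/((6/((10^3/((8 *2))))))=4698775/69984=67.14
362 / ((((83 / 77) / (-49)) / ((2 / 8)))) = -682913 / 166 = -4113.93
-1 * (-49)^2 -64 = -2465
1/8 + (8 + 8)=16.12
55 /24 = 2.29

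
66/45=1.47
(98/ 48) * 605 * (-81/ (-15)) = 53361/ 8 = 6670.12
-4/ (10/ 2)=-4/ 5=-0.80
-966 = -966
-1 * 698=-698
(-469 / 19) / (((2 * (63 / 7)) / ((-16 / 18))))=1876 / 1539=1.22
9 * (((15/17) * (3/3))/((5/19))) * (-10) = -5130/17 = -301.76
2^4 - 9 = 7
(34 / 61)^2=1156 / 3721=0.31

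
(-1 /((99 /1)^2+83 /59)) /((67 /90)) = -2655 /19374457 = -0.00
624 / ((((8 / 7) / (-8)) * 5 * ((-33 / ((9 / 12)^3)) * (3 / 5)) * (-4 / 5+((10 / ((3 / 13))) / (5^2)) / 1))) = 1755 / 88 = 19.94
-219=-219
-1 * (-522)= 522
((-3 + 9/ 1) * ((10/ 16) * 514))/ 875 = 771/ 350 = 2.20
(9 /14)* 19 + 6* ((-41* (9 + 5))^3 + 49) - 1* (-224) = -15886007393 /14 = -1134714813.79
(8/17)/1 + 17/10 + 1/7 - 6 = -4387/1190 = -3.69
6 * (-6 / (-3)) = 12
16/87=0.18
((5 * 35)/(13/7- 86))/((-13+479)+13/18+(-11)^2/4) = -44100/10537799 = -0.00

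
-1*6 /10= -3 /5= -0.60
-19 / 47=-0.40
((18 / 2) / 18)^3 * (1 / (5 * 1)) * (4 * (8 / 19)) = 4 / 95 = 0.04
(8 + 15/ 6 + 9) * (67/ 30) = 871/ 20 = 43.55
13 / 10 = 1.30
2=2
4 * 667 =2668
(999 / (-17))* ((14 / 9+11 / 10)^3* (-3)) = 505121003 / 153000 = 3301.44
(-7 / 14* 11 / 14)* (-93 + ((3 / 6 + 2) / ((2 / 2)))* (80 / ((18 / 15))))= -2431 / 84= -28.94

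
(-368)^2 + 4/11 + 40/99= 13407052/99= 135424.77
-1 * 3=-3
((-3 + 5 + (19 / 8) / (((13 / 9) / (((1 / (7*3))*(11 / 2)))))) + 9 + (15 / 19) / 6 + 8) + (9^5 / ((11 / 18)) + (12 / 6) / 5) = 147048211143 / 1521520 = 96645.60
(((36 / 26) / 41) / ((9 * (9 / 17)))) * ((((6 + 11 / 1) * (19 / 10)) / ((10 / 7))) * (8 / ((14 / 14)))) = 153748 / 119925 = 1.28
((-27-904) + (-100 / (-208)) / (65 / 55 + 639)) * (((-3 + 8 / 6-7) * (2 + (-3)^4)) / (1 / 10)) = 141480567035 / 21126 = 6696987.93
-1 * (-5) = 5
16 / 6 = 8 / 3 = 2.67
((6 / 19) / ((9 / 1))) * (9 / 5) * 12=72 / 95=0.76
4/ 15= 0.27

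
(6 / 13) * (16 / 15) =32 / 65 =0.49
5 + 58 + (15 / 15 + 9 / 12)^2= 1057 / 16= 66.06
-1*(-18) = 18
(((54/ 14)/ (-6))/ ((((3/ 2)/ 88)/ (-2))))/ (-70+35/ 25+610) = 2640/ 18949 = 0.14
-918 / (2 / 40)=-18360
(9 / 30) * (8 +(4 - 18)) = -9 / 5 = -1.80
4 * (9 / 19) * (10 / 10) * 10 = 360 / 19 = 18.95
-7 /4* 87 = -609 /4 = -152.25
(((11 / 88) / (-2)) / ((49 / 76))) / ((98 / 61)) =-0.06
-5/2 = -2.50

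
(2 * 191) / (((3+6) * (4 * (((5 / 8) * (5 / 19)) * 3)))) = 14516 / 675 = 21.51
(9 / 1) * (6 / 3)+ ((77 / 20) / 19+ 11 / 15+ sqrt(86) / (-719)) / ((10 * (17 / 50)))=70835 / 3876-5 * sqrt(86) / 12223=18.27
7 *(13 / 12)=91 / 12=7.58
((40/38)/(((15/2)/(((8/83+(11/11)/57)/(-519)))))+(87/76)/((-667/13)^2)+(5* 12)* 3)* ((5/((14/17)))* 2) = 131401774002605185/60118323747804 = 2185.72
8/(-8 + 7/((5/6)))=20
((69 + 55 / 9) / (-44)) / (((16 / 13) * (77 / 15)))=-10985 / 40656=-0.27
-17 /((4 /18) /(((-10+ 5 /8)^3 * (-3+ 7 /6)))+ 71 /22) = -473343750 /89863471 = -5.27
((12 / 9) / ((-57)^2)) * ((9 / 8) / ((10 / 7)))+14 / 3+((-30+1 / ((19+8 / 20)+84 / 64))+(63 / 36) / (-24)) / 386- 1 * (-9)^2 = -2822875414321 / 36943411520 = -76.41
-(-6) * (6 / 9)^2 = 8 / 3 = 2.67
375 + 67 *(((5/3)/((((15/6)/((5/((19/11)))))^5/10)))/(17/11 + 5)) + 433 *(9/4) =1704.33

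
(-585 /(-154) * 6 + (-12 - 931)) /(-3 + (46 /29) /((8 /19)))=-1199.37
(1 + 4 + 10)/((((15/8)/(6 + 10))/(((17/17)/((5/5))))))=128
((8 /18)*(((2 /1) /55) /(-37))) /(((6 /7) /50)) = -280 /10989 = -0.03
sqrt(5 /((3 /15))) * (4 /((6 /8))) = 26.67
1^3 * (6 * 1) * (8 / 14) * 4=96 / 7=13.71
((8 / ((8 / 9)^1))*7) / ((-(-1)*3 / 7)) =147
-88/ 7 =-12.57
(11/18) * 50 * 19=5225/9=580.56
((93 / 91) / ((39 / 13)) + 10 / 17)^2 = 2064969 / 2393209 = 0.86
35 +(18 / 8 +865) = 3609 / 4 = 902.25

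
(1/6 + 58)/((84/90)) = 1745/28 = 62.32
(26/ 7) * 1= 26/ 7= 3.71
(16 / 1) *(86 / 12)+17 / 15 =579 / 5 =115.80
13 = 13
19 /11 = 1.73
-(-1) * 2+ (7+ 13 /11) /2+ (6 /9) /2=212 /33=6.42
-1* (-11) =11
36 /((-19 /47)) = -1692 /19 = -89.05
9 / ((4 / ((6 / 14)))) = 27 / 28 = 0.96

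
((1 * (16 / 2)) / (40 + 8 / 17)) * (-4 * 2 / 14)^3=-544 / 14749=-0.04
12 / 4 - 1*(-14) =17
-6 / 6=-1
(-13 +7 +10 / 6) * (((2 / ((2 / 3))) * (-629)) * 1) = 8177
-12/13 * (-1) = 12/13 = 0.92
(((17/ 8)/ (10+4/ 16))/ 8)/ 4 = 17/ 2624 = 0.01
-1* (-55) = 55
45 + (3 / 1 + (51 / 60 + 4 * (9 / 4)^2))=69.10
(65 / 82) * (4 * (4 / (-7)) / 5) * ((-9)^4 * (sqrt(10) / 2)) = -341172 * sqrt(10) / 287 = -3759.17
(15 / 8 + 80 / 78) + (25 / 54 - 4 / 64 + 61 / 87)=651823 / 162864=4.00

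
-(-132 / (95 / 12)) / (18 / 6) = 528 / 95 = 5.56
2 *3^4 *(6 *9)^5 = 74384733888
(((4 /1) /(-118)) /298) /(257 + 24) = -1 /2470271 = -0.00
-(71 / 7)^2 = -5041 / 49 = -102.88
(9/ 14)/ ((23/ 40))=1.12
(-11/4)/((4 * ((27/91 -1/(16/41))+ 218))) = -1001/314109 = -0.00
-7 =-7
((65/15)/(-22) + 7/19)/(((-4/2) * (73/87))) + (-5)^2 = 1519465/61028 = 24.90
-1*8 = -8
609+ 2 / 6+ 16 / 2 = 1852 / 3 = 617.33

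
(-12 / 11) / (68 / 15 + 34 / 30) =-0.19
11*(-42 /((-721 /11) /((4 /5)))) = 2904 /515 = 5.64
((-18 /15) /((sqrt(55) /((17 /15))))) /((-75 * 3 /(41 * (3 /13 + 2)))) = 40426 * sqrt(55) /4021875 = 0.07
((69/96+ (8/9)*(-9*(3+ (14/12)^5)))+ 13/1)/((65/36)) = -214403/14040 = -15.27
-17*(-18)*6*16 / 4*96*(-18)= -12690432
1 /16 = 0.06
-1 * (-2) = 2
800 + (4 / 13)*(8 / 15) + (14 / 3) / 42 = 800.28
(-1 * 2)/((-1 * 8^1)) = 1/4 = 0.25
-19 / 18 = -1.06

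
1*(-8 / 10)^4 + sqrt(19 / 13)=256 / 625 + sqrt(247) / 13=1.62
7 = 7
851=851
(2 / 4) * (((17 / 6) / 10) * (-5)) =-17 / 24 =-0.71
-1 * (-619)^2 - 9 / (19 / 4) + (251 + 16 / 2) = -7275174 / 19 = -382903.89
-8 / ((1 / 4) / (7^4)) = -76832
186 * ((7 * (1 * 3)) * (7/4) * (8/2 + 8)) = 82026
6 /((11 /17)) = 102 /11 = 9.27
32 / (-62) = -16 / 31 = -0.52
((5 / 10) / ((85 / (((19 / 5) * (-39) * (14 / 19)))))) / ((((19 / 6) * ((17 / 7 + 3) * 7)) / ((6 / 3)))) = -1638 / 153425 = -0.01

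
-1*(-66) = 66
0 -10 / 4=-5 / 2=-2.50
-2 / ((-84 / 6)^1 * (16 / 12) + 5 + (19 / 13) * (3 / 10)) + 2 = 11098 / 5159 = 2.15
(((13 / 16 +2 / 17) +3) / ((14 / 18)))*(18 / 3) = 28863 / 952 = 30.32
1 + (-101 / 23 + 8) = 106 / 23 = 4.61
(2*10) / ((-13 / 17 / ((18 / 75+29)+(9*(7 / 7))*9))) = -14416 / 5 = -2883.20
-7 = -7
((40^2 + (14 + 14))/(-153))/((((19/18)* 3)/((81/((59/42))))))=-3692304/19057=-193.75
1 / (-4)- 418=-1673 / 4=-418.25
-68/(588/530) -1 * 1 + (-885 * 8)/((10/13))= -1362145/147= -9266.29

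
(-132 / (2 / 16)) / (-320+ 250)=528 / 35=15.09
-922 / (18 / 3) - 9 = -488 / 3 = -162.67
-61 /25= -2.44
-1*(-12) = 12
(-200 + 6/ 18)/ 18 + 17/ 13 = -9.78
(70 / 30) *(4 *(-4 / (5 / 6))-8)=-952 / 15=-63.47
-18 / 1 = -18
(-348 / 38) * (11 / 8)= -957 / 76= -12.59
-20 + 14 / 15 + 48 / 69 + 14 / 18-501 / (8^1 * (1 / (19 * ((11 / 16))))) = -110704567 / 132480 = -835.63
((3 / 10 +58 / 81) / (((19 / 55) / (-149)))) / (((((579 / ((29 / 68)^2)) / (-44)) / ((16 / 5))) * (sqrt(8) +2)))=4.01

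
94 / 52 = 47 / 26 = 1.81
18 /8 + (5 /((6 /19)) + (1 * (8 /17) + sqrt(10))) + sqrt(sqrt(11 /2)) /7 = 11^(1 /4) * 2^(3 /4) /14 + sqrt(10) + 3785 /204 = 21.93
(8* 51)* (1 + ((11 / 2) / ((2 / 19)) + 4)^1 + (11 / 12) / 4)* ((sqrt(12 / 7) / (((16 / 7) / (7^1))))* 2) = 328321* sqrt(21) / 8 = 188069.48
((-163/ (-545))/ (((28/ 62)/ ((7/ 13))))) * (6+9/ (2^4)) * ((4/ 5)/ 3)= 35371/ 56680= 0.62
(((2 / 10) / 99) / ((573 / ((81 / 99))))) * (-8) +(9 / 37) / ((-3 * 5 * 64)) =-226943 / 820902720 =-0.00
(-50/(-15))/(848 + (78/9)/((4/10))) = 10/2609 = 0.00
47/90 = 0.52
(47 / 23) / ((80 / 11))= 517 / 1840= 0.28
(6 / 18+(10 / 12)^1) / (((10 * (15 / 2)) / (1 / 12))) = 7 / 5400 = 0.00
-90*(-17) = 1530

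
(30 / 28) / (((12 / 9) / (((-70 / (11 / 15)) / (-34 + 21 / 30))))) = 1875 / 814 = 2.30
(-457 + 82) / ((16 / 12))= -1125 / 4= -281.25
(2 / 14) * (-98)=-14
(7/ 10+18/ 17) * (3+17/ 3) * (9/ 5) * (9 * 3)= 740.82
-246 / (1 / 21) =-5166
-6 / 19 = -0.32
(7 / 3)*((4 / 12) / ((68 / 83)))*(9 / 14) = 83 / 136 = 0.61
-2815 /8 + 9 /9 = -2807 /8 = -350.88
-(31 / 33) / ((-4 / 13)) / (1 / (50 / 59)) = 2.59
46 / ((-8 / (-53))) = 1219 / 4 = 304.75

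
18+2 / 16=145 / 8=18.12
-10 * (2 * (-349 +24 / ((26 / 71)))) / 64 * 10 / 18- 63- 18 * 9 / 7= -483941 / 13104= -36.93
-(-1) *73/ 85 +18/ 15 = 2.06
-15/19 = -0.79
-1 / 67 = -0.01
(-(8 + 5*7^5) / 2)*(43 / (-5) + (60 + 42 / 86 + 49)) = -1822976713 / 430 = -4239480.73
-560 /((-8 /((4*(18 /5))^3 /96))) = 54432 /25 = 2177.28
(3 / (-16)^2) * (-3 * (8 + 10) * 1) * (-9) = 729 / 128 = 5.70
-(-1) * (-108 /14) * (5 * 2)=-540 /7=-77.14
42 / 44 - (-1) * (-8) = -155 / 22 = -7.05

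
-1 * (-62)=62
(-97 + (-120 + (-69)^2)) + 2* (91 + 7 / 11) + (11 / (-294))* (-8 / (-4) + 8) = 7643395 / 1617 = 4726.90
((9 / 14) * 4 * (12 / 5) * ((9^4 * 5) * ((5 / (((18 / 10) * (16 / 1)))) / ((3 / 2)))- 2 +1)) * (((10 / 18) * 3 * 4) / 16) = 273303 / 28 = 9760.82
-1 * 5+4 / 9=-41 / 9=-4.56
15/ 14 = 1.07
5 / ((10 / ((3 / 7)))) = 3 / 14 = 0.21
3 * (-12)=-36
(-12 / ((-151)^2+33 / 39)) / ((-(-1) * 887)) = -13 / 21910674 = -0.00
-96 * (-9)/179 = 864/179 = 4.83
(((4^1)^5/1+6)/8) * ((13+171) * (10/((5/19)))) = 900220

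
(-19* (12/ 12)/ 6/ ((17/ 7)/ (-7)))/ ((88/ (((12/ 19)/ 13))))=49/ 9724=0.01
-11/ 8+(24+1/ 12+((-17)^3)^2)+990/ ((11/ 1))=579304361/ 24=24137681.71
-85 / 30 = -17 / 6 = -2.83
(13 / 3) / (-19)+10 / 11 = 427 / 627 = 0.68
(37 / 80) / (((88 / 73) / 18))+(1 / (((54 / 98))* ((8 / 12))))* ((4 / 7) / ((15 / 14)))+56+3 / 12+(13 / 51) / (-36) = 64.60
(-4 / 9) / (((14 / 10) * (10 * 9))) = -2 / 567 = -0.00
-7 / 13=-0.54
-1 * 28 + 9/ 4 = -25.75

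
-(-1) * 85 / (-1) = -85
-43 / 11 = -3.91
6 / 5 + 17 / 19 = 199 / 95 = 2.09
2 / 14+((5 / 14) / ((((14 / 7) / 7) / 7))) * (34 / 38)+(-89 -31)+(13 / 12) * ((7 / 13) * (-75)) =-155.78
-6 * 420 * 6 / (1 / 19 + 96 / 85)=-24418800 / 1909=-12791.41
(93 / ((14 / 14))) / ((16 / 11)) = 1023 / 16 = 63.94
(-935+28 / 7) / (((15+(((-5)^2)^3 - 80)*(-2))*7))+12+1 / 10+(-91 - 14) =-5773469 / 62150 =-92.90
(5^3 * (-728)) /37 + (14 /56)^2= -1455963 /592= -2459.40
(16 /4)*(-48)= -192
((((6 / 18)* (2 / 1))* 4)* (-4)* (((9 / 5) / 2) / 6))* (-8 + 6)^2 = -32 / 5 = -6.40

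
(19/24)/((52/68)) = 323/312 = 1.04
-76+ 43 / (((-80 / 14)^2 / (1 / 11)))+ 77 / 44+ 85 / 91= -117231063 / 1601600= -73.20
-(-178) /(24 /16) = 356 /3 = 118.67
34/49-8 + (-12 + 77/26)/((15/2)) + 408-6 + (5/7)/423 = 106026392/269451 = 393.49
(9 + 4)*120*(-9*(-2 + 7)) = -70200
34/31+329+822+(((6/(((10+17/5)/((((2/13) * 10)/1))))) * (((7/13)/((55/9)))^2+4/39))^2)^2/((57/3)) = 68291267883393071817499265468987161/59275634919739597428391849521709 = 1152.10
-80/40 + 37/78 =-1.53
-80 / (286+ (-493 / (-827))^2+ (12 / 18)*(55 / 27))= -0.28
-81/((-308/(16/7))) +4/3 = 3128/1617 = 1.93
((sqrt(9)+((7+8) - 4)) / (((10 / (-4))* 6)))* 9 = -42 / 5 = -8.40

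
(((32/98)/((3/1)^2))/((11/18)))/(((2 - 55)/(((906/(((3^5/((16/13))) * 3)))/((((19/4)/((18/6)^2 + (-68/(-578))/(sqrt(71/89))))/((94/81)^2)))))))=-5465030656/1249957912203 - 10930061312 * sqrt(6319)/13578292800261189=-0.00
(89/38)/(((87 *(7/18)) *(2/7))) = 267/1102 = 0.24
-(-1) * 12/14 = 0.86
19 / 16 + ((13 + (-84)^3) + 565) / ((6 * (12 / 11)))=-13026601 / 144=-90462.51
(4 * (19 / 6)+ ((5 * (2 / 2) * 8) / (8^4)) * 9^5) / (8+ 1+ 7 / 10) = 4525955 / 74496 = 60.75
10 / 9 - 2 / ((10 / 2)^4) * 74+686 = 3863668 / 5625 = 686.87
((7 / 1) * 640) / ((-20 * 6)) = -112 / 3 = -37.33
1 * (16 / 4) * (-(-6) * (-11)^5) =-3865224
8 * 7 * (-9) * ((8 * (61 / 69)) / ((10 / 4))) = -163968 / 115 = -1425.81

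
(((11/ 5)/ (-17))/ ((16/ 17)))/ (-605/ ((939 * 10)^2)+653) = -9698931/ 46061104556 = -0.00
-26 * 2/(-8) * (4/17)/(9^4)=26/111537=0.00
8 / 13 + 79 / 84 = 1699 / 1092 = 1.56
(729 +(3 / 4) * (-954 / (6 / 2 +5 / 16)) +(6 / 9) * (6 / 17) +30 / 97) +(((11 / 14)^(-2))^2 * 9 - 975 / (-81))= 357999841382 / 651861243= 549.20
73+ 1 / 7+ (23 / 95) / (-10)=486239 / 6650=73.12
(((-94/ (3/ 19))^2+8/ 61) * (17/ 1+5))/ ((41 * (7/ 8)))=217345.84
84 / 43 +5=6.95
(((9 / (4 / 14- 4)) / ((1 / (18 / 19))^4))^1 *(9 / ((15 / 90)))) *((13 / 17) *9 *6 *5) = -48212327520 / 2215457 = -21761.80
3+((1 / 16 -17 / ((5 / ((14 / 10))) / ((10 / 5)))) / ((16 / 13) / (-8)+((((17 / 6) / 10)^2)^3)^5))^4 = 545794237854644137612773758364914097415978144621382095184023550753970862406686026959747107972367228009006005981394697372524398845218654888627838934927144059162509018331388311544524531182346937841310641156645041856805042483 / 38218182389761722813310881155170348993941077498988142191867805677600271379256655171124018123923458282740464899124174799615072884962875946311642381353054169672777129437181508177060782312613770213718881680618935014161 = 14281009.82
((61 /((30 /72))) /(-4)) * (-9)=1647 /5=329.40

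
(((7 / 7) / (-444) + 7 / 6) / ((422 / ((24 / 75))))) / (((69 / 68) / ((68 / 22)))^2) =251231168 / 30664529775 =0.01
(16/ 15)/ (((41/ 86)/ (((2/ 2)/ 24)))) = 0.09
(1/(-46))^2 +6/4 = 3175/2116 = 1.50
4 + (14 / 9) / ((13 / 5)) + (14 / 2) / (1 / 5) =39.60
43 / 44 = 0.98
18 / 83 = 0.22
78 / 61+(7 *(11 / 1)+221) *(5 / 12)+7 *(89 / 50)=630917 / 4575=137.91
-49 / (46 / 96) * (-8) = 18816 / 23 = 818.09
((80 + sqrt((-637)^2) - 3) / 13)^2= 509796 / 169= 3016.54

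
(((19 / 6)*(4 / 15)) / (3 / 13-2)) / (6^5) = -0.00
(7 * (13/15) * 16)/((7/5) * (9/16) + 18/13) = 302848/6777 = 44.69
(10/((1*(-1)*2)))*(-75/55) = 75/11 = 6.82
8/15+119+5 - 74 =50.53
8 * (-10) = -80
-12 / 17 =-0.71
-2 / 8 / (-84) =1 / 336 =0.00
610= 610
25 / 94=0.27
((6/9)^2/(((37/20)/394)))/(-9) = -31520/2997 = -10.52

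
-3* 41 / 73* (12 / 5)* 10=-2952 / 73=-40.44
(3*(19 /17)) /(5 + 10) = 19 /85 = 0.22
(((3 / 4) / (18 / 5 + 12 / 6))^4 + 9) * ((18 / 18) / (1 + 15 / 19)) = 26908142931 / 5349965824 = 5.03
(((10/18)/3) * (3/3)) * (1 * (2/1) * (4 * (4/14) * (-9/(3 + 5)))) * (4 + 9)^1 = -130/21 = -6.19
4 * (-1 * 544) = -2176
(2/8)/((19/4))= 1/19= 0.05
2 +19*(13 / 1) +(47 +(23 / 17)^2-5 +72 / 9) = 86940 / 289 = 300.83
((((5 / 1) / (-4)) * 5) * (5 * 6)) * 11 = -4125 / 2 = -2062.50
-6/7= -0.86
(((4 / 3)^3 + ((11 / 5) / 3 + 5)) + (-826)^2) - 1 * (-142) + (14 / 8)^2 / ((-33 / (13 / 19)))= 308074411591 / 451440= 682426.04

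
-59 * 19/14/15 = -1121/210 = -5.34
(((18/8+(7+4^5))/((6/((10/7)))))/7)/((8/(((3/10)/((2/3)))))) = 12399/6272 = 1.98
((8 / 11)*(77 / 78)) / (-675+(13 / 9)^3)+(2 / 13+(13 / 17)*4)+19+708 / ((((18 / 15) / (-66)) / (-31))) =65345524193377 / 54131519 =1207162.21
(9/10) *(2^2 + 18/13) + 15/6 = 191/26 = 7.35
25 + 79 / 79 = 26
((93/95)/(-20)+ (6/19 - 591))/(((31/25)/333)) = -373756869/2356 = -158640.44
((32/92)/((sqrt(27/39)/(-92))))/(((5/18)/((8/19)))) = -1536 * sqrt(13)/95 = -58.30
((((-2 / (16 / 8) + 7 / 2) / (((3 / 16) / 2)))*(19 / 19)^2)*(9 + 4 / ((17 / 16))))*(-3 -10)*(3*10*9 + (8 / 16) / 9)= -548515240 / 459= -1195022.31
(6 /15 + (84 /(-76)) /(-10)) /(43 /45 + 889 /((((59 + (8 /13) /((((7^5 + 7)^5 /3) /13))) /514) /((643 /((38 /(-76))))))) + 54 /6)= -1730459659326309600138243 /33759557764099121203503044863072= -0.00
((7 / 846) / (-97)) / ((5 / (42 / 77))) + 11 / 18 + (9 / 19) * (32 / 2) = 702335947 / 85754790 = 8.19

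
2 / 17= 0.12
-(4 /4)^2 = -1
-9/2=-4.50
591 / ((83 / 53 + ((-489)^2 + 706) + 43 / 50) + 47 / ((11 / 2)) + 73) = 17227650 / 6993404819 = 0.00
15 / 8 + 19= 167 / 8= 20.88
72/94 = 36/47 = 0.77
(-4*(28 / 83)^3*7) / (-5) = 614656 / 2858935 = 0.21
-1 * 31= -31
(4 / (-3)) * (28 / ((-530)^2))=-28 / 210675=-0.00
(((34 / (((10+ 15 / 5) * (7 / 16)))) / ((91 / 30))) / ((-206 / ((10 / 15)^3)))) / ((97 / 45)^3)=-220320000 / 778458046639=-0.00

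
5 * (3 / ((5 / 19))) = 57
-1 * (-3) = 3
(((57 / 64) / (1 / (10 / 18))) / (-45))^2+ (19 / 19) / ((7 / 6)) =17918431 / 20901888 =0.86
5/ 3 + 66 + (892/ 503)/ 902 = 46052497/ 680559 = 67.67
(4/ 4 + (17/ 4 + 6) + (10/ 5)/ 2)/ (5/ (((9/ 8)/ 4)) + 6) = 441/ 856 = 0.52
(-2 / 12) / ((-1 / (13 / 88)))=13 / 528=0.02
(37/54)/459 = 37/24786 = 0.00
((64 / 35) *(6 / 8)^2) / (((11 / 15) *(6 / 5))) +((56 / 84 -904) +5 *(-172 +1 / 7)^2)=237330685 / 1617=146772.22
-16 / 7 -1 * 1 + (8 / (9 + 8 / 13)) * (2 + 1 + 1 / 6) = -1709 / 2625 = -0.65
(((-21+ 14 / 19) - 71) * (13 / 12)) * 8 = -790.95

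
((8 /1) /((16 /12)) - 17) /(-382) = 11 /382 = 0.03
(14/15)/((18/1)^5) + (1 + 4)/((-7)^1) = -70858751/99202320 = -0.71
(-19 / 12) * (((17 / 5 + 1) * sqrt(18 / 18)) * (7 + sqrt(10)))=-1463 / 30 - 209 * sqrt(10) / 30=-70.80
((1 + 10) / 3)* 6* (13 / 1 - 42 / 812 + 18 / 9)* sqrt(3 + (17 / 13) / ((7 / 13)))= 9537* sqrt(266) / 203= 766.23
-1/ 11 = -0.09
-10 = -10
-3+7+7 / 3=19 / 3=6.33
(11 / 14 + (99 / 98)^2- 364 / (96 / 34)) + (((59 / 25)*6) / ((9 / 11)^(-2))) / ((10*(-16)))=-127.17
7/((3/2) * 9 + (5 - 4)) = 14/29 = 0.48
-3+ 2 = -1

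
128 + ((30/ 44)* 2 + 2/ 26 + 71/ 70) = 1305853/ 10010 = 130.45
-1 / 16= -0.06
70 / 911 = 0.08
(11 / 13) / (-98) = -11 / 1274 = -0.01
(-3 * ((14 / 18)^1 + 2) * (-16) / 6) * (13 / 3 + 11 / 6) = 3700 / 27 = 137.04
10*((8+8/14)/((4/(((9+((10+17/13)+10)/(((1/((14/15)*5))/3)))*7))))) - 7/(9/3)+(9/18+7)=3595903/78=46101.32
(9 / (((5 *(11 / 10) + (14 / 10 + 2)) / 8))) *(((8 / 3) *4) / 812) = 1920 / 18067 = 0.11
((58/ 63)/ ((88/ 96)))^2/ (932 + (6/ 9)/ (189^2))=6539616/ 6042493039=0.00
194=194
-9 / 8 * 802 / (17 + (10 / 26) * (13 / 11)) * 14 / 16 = -45.23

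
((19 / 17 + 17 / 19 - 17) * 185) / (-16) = 895585 / 5168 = 173.29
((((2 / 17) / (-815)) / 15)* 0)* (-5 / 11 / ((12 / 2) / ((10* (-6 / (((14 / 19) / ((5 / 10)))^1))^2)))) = 0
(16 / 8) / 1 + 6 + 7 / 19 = 159 / 19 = 8.37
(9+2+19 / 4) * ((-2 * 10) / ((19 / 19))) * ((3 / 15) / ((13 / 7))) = -441 / 13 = -33.92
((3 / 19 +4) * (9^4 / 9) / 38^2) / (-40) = -57591 / 1097440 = -0.05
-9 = -9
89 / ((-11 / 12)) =-1068 / 11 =-97.09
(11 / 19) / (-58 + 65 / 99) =-1089 / 107863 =-0.01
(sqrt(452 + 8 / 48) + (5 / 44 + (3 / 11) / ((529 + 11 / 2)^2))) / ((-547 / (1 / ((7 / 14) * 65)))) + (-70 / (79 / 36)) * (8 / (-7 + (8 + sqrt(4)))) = -6006867881157587 / 70616447462990 - sqrt(16278) / 106665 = -85.06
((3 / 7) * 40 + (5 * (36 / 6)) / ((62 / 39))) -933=-194646 / 217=-896.99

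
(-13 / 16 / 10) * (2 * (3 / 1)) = -39 / 80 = -0.49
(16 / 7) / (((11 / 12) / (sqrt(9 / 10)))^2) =10368 / 4235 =2.45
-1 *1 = -1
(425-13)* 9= 3708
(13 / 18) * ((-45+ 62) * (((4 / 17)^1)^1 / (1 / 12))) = 104 / 3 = 34.67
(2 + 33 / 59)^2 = 22801 / 3481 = 6.55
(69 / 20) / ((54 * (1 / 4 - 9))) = -0.01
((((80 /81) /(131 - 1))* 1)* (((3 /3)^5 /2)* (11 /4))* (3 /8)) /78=11 /219024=0.00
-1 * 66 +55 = -11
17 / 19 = 0.89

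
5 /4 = 1.25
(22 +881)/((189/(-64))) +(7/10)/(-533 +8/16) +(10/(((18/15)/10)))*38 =45702679/15975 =2860.89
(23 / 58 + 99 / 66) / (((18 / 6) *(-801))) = -55 / 69687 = -0.00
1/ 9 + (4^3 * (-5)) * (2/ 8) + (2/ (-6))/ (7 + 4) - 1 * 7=-8605/ 99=-86.92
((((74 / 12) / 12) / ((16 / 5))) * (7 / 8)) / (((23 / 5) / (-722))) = -2337475 / 105984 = -22.05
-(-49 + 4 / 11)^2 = -286225 / 121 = -2365.50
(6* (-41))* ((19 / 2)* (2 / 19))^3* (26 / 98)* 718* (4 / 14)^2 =-9184656 / 2401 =-3825.35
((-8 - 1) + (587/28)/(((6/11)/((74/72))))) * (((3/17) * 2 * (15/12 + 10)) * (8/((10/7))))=184477/272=678.22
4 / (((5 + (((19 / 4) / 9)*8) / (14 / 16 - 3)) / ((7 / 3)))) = 1428 / 461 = 3.10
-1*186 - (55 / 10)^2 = -865 / 4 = -216.25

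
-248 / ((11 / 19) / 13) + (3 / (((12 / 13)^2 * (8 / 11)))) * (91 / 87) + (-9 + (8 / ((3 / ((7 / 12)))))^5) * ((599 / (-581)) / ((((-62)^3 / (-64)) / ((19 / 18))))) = -2089670368563118313375 / 375592510154074752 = -5563.66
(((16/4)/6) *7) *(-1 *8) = -112/3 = -37.33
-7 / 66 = -0.11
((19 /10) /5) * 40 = 76 /5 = 15.20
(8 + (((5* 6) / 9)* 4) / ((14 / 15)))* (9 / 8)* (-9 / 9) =-351 / 14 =-25.07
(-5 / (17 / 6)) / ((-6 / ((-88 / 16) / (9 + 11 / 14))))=-385 / 2329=-0.17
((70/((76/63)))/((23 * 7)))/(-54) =-35/5244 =-0.01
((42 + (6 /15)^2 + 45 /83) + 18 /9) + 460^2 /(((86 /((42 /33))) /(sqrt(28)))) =92757 /2075 + 2962400* sqrt(7) /473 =16615.05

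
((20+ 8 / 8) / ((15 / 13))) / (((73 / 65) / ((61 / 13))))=5551 / 73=76.04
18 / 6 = 3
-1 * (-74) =74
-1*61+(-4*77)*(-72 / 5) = 21871 / 5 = 4374.20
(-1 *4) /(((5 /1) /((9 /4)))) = -9 /5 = -1.80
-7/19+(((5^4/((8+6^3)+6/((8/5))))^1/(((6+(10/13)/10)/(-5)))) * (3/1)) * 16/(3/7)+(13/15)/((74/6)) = -64048423512/252971035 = -253.18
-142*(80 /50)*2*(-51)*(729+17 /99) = 2788189312 /165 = 16898117.04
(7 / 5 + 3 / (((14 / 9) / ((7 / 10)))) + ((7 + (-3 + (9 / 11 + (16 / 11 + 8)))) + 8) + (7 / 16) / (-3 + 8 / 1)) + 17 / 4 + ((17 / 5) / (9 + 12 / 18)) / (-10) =3741877 / 127600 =29.33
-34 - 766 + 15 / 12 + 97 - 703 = -5619 / 4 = -1404.75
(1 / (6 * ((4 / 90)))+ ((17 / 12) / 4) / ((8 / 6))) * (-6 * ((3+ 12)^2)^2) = -1219746.09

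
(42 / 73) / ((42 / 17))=17 / 73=0.23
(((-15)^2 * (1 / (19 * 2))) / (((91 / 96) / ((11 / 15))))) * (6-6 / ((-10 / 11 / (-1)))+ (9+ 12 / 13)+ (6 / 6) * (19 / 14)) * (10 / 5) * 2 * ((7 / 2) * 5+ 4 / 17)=9283122288 / 2674763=3470.63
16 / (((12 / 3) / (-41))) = -164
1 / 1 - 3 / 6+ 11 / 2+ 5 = 11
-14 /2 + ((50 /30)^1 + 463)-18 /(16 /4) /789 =722189 /1578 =457.66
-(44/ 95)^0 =-1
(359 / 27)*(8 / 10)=1436 / 135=10.64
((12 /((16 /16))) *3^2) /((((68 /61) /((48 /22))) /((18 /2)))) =355752 /187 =1902.42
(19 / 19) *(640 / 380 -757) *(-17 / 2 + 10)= -43053 / 38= -1132.97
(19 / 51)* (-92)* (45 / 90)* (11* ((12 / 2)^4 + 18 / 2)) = -4182090 / 17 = -246005.29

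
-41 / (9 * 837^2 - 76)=-41 / 6305045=-0.00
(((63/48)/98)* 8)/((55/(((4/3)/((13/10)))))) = 2/1001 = 0.00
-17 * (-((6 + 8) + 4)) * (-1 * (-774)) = 236844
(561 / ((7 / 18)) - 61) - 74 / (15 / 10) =27977 / 21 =1332.24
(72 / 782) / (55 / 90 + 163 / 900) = 0.12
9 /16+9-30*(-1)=633 /16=39.56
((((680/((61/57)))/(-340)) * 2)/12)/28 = -19/1708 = -0.01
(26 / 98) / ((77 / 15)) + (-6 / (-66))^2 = 2488 / 41503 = 0.06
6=6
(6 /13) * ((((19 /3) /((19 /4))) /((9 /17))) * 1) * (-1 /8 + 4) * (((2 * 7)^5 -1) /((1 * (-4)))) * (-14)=152617619 /18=8478756.61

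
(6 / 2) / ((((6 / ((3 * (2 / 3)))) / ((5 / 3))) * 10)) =1 / 6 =0.17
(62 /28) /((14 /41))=1271 /196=6.48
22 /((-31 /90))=-1980 /31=-63.87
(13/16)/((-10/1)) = -13/160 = -0.08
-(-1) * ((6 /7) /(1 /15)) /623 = 90 /4361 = 0.02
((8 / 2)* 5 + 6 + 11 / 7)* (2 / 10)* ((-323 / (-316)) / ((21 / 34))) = 9.13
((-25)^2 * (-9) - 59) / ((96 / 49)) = -2901.21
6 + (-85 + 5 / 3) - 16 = -280 / 3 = -93.33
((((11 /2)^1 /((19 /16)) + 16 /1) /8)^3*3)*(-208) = -73412976 /6859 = -10703.16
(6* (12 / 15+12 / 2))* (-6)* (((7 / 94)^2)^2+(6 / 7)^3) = -2580345165087 / 16737305830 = -154.17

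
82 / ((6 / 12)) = 164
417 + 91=508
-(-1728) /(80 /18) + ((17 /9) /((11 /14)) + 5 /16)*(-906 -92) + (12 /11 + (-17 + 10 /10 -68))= -9524657 /3960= -2405.22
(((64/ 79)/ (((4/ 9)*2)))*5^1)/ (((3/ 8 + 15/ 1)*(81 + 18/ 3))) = 320/ 93931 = 0.00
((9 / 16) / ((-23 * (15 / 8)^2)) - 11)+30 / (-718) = -2280736 / 206425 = -11.05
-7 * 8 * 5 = -280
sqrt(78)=8.83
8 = 8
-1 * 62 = -62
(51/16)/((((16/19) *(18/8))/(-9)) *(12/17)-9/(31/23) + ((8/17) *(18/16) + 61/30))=-7659945/10245176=-0.75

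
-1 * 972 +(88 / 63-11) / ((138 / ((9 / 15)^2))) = -4694881 / 4830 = -972.03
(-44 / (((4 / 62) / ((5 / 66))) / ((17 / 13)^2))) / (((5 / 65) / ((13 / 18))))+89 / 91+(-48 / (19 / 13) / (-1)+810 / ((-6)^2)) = -36096085 / 46683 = -773.22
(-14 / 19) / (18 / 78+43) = -91 / 5339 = -0.02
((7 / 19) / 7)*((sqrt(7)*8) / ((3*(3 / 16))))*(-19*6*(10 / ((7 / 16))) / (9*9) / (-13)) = 40960*sqrt(7) / 22113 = 4.90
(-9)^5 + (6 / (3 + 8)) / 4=-1299075 / 22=-59048.86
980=980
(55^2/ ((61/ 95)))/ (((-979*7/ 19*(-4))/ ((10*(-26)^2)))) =838873750/ 38003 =22073.88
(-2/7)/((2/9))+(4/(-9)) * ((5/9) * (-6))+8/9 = 205/189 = 1.08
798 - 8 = 790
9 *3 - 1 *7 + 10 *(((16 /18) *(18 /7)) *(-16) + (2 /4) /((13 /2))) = -31390 /91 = -344.95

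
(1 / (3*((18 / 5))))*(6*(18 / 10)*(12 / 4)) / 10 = 3 / 10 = 0.30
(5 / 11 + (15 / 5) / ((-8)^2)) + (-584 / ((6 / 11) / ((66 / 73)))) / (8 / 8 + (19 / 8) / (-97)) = -528555051 / 532928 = -991.79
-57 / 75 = -19 / 25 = -0.76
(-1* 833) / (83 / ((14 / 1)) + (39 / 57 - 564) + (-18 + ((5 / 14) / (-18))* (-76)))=1994202 / 1373867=1.45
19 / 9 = 2.11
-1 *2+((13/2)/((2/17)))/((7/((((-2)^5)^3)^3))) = -1943936557907982/7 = -277705222558283.14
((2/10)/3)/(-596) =-1/8940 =-0.00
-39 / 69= -13 / 23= -0.57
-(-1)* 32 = 32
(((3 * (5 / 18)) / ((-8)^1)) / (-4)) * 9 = 15 / 64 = 0.23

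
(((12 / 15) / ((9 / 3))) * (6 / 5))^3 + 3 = 47387 / 15625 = 3.03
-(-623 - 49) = 672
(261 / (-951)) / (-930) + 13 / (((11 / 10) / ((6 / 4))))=19162969 / 1080970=17.73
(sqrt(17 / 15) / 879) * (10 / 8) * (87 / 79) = 29 * sqrt(255) / 277764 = 0.00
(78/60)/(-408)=-13/4080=-0.00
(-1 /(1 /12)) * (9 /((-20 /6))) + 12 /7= 1194 /35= 34.11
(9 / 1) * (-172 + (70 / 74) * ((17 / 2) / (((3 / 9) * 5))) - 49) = -1945.58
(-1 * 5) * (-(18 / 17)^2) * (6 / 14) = 4860 / 2023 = 2.40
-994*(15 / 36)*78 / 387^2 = -32305 / 149769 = -0.22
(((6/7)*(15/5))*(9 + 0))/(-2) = -81/7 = -11.57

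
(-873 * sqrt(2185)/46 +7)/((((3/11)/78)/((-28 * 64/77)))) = -46592 +2905344 * sqrt(2185)/23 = 5858075.49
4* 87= 348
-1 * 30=-30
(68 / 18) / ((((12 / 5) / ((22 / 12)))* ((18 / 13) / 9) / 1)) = 12155 / 648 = 18.76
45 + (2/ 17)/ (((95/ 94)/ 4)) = 73427/ 1615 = 45.47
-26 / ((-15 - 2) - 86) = 26 / 103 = 0.25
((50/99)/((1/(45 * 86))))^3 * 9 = 89445375000000/1331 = 67201634109.69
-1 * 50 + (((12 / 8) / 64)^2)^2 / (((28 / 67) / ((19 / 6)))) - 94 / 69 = -53274771967985 / 1037234601984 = -51.36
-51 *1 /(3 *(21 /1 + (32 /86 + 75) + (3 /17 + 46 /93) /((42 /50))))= -24269931 /138725519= -0.17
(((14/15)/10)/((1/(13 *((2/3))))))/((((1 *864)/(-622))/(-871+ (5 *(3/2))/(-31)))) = 507.35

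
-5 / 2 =-2.50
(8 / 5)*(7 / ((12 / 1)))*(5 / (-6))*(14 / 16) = -0.68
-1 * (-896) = 896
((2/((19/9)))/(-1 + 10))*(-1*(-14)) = 28/19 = 1.47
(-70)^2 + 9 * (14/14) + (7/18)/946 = 83590459/17028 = 4909.00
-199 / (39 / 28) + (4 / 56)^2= -1092073 / 7644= -142.87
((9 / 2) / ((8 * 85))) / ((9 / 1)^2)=1 / 12240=0.00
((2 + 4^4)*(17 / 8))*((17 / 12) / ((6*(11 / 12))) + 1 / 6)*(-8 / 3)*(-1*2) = 40936 / 33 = 1240.48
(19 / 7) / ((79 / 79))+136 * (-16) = -15213 / 7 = -2173.29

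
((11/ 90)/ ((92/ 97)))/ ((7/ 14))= 1067/ 4140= 0.26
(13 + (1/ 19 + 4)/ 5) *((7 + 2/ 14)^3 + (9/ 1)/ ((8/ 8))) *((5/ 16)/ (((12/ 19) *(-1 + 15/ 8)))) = 21006268/ 7203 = 2916.32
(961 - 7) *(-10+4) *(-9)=51516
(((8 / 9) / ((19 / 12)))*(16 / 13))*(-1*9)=-1536 / 247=-6.22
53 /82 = 0.65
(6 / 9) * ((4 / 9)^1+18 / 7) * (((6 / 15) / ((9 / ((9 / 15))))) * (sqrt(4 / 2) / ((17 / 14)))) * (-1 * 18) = -608 * sqrt(2) / 765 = -1.12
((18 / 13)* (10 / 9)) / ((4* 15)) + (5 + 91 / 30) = 3143 / 390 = 8.06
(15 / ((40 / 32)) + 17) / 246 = 29 / 246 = 0.12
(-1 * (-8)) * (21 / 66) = 28 / 11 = 2.55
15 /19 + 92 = 1763 /19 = 92.79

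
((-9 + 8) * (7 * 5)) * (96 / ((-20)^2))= -42 / 5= -8.40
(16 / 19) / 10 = 8 / 95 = 0.08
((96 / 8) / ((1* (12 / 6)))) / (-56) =-3 / 28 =-0.11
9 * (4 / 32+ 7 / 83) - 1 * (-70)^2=-3252349 / 664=-4898.12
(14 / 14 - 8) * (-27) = 189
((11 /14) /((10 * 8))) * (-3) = -33 /1120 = -0.03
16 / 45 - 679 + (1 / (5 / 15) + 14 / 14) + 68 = -27299 / 45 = -606.64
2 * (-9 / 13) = -18 / 13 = -1.38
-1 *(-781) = 781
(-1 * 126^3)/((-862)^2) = -500094/185761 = -2.69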